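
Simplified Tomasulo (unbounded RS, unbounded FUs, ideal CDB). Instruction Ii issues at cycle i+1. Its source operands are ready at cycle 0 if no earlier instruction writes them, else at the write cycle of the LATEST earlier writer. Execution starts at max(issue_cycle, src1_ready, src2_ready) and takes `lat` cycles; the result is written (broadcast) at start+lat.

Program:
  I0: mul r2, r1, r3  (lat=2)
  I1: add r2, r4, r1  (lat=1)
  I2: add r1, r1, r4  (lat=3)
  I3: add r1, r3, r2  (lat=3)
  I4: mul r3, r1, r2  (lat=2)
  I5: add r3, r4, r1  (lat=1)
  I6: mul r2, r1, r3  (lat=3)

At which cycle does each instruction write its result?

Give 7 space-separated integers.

I0 mul r2: issue@1 deps=(None,None) exec_start@1 write@3
I1 add r2: issue@2 deps=(None,None) exec_start@2 write@3
I2 add r1: issue@3 deps=(None,None) exec_start@3 write@6
I3 add r1: issue@4 deps=(None,1) exec_start@4 write@7
I4 mul r3: issue@5 deps=(3,1) exec_start@7 write@9
I5 add r3: issue@6 deps=(None,3) exec_start@7 write@8
I6 mul r2: issue@7 deps=(3,5) exec_start@8 write@11

Answer: 3 3 6 7 9 8 11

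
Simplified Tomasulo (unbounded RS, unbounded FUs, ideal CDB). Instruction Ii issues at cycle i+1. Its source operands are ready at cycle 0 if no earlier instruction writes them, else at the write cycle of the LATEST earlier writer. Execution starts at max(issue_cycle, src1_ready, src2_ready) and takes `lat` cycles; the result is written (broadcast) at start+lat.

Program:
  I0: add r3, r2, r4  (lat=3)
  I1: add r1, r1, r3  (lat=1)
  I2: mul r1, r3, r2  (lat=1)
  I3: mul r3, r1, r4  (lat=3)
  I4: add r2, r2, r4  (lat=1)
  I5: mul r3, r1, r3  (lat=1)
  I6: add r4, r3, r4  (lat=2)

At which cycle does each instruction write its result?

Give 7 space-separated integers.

Answer: 4 5 5 8 6 9 11

Derivation:
I0 add r3: issue@1 deps=(None,None) exec_start@1 write@4
I1 add r1: issue@2 deps=(None,0) exec_start@4 write@5
I2 mul r1: issue@3 deps=(0,None) exec_start@4 write@5
I3 mul r3: issue@4 deps=(2,None) exec_start@5 write@8
I4 add r2: issue@5 deps=(None,None) exec_start@5 write@6
I5 mul r3: issue@6 deps=(2,3) exec_start@8 write@9
I6 add r4: issue@7 deps=(5,None) exec_start@9 write@11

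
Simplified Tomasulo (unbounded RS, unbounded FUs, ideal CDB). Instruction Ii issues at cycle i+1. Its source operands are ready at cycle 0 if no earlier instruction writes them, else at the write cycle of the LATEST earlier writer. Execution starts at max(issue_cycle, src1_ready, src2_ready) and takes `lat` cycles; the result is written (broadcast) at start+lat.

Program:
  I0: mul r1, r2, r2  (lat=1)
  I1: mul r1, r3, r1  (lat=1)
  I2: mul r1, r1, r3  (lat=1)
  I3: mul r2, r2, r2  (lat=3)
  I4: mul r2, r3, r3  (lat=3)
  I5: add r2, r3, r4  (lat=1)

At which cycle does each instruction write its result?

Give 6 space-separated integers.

I0 mul r1: issue@1 deps=(None,None) exec_start@1 write@2
I1 mul r1: issue@2 deps=(None,0) exec_start@2 write@3
I2 mul r1: issue@3 deps=(1,None) exec_start@3 write@4
I3 mul r2: issue@4 deps=(None,None) exec_start@4 write@7
I4 mul r2: issue@5 deps=(None,None) exec_start@5 write@8
I5 add r2: issue@6 deps=(None,None) exec_start@6 write@7

Answer: 2 3 4 7 8 7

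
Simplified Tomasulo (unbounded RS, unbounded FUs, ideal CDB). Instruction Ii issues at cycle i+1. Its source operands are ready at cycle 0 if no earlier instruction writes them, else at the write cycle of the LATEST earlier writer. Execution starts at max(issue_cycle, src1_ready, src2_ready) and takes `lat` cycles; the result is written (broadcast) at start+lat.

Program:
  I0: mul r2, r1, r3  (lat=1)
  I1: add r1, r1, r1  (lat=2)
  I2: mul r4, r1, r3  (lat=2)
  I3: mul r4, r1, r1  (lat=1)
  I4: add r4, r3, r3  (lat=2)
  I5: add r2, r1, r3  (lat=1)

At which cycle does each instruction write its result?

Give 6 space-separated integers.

Answer: 2 4 6 5 7 7

Derivation:
I0 mul r2: issue@1 deps=(None,None) exec_start@1 write@2
I1 add r1: issue@2 deps=(None,None) exec_start@2 write@4
I2 mul r4: issue@3 deps=(1,None) exec_start@4 write@6
I3 mul r4: issue@4 deps=(1,1) exec_start@4 write@5
I4 add r4: issue@5 deps=(None,None) exec_start@5 write@7
I5 add r2: issue@6 deps=(1,None) exec_start@6 write@7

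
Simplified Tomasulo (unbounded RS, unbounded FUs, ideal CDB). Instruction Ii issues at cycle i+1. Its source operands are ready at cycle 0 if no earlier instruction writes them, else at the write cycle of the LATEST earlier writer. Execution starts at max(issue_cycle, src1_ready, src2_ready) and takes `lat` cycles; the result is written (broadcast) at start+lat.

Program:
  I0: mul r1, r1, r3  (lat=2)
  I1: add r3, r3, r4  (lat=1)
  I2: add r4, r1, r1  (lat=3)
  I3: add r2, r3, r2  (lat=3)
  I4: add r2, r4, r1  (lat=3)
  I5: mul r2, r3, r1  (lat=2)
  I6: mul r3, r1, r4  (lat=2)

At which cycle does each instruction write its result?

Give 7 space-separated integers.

Answer: 3 3 6 7 9 8 9

Derivation:
I0 mul r1: issue@1 deps=(None,None) exec_start@1 write@3
I1 add r3: issue@2 deps=(None,None) exec_start@2 write@3
I2 add r4: issue@3 deps=(0,0) exec_start@3 write@6
I3 add r2: issue@4 deps=(1,None) exec_start@4 write@7
I4 add r2: issue@5 deps=(2,0) exec_start@6 write@9
I5 mul r2: issue@6 deps=(1,0) exec_start@6 write@8
I6 mul r3: issue@7 deps=(0,2) exec_start@7 write@9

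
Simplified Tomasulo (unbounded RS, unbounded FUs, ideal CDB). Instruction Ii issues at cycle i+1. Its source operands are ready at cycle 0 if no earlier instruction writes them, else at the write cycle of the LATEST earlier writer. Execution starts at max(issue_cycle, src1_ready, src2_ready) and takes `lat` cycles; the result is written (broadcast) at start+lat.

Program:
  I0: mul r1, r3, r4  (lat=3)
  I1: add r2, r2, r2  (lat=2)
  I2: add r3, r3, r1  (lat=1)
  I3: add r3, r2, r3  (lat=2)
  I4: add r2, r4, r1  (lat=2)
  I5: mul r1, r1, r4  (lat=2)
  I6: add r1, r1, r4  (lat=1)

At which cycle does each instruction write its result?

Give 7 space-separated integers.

I0 mul r1: issue@1 deps=(None,None) exec_start@1 write@4
I1 add r2: issue@2 deps=(None,None) exec_start@2 write@4
I2 add r3: issue@3 deps=(None,0) exec_start@4 write@5
I3 add r3: issue@4 deps=(1,2) exec_start@5 write@7
I4 add r2: issue@5 deps=(None,0) exec_start@5 write@7
I5 mul r1: issue@6 deps=(0,None) exec_start@6 write@8
I6 add r1: issue@7 deps=(5,None) exec_start@8 write@9

Answer: 4 4 5 7 7 8 9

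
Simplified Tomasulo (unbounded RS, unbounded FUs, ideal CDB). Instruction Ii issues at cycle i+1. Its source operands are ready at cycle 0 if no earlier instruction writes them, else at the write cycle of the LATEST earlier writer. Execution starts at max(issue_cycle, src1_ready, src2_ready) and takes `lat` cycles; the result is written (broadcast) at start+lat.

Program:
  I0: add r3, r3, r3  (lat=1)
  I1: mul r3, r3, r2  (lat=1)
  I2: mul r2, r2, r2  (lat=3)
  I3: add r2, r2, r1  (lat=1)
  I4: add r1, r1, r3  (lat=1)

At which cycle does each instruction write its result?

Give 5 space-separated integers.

Answer: 2 3 6 7 6

Derivation:
I0 add r3: issue@1 deps=(None,None) exec_start@1 write@2
I1 mul r3: issue@2 deps=(0,None) exec_start@2 write@3
I2 mul r2: issue@3 deps=(None,None) exec_start@3 write@6
I3 add r2: issue@4 deps=(2,None) exec_start@6 write@7
I4 add r1: issue@5 deps=(None,1) exec_start@5 write@6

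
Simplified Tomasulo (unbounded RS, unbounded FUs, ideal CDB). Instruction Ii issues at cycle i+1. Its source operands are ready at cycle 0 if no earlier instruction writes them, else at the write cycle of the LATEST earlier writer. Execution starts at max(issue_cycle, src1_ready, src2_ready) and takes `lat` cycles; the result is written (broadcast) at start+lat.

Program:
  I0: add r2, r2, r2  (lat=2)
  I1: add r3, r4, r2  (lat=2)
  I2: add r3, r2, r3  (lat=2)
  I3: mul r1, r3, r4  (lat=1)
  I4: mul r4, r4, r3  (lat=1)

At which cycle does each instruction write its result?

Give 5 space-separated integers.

I0 add r2: issue@1 deps=(None,None) exec_start@1 write@3
I1 add r3: issue@2 deps=(None,0) exec_start@3 write@5
I2 add r3: issue@3 deps=(0,1) exec_start@5 write@7
I3 mul r1: issue@4 deps=(2,None) exec_start@7 write@8
I4 mul r4: issue@5 deps=(None,2) exec_start@7 write@8

Answer: 3 5 7 8 8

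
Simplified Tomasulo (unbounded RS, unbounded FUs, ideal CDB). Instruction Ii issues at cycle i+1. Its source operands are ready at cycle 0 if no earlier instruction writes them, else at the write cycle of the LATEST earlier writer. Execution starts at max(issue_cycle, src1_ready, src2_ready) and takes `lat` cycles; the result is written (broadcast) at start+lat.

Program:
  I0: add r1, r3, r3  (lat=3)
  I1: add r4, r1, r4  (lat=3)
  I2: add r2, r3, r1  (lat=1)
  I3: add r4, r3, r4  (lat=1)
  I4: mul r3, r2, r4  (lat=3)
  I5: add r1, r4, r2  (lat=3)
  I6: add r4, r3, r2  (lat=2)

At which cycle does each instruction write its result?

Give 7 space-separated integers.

I0 add r1: issue@1 deps=(None,None) exec_start@1 write@4
I1 add r4: issue@2 deps=(0,None) exec_start@4 write@7
I2 add r2: issue@3 deps=(None,0) exec_start@4 write@5
I3 add r4: issue@4 deps=(None,1) exec_start@7 write@8
I4 mul r3: issue@5 deps=(2,3) exec_start@8 write@11
I5 add r1: issue@6 deps=(3,2) exec_start@8 write@11
I6 add r4: issue@7 deps=(4,2) exec_start@11 write@13

Answer: 4 7 5 8 11 11 13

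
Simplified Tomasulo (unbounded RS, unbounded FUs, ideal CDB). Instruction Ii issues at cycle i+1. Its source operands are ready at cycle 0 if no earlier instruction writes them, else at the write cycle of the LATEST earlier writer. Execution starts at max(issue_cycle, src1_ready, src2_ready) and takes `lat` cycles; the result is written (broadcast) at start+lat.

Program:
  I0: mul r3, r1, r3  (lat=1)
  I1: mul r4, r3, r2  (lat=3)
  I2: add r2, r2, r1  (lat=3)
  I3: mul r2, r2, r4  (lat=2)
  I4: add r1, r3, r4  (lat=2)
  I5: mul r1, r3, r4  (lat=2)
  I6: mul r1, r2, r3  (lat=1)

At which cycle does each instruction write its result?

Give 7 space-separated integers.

Answer: 2 5 6 8 7 8 9

Derivation:
I0 mul r3: issue@1 deps=(None,None) exec_start@1 write@2
I1 mul r4: issue@2 deps=(0,None) exec_start@2 write@5
I2 add r2: issue@3 deps=(None,None) exec_start@3 write@6
I3 mul r2: issue@4 deps=(2,1) exec_start@6 write@8
I4 add r1: issue@5 deps=(0,1) exec_start@5 write@7
I5 mul r1: issue@6 deps=(0,1) exec_start@6 write@8
I6 mul r1: issue@7 deps=(3,0) exec_start@8 write@9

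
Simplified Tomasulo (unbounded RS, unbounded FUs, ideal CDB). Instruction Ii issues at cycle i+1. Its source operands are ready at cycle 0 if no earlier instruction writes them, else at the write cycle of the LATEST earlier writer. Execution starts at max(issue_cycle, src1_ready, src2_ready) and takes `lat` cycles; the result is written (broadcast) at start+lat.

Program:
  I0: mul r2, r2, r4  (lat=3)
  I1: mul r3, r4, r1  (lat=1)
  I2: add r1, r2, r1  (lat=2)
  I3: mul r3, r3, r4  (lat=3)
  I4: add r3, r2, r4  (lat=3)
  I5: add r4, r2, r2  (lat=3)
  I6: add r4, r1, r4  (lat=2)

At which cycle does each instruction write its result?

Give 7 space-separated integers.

I0 mul r2: issue@1 deps=(None,None) exec_start@1 write@4
I1 mul r3: issue@2 deps=(None,None) exec_start@2 write@3
I2 add r1: issue@3 deps=(0,None) exec_start@4 write@6
I3 mul r3: issue@4 deps=(1,None) exec_start@4 write@7
I4 add r3: issue@5 deps=(0,None) exec_start@5 write@8
I5 add r4: issue@6 deps=(0,0) exec_start@6 write@9
I6 add r4: issue@7 deps=(2,5) exec_start@9 write@11

Answer: 4 3 6 7 8 9 11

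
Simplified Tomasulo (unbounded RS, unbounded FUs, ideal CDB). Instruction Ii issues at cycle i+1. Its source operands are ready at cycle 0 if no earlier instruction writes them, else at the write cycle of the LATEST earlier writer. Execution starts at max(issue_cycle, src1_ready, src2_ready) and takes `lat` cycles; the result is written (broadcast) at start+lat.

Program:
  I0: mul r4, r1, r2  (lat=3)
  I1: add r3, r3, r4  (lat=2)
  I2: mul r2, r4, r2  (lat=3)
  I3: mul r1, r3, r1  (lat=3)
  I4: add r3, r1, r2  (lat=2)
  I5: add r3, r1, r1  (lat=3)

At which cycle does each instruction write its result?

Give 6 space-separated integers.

Answer: 4 6 7 9 11 12

Derivation:
I0 mul r4: issue@1 deps=(None,None) exec_start@1 write@4
I1 add r3: issue@2 deps=(None,0) exec_start@4 write@6
I2 mul r2: issue@3 deps=(0,None) exec_start@4 write@7
I3 mul r1: issue@4 deps=(1,None) exec_start@6 write@9
I4 add r3: issue@5 deps=(3,2) exec_start@9 write@11
I5 add r3: issue@6 deps=(3,3) exec_start@9 write@12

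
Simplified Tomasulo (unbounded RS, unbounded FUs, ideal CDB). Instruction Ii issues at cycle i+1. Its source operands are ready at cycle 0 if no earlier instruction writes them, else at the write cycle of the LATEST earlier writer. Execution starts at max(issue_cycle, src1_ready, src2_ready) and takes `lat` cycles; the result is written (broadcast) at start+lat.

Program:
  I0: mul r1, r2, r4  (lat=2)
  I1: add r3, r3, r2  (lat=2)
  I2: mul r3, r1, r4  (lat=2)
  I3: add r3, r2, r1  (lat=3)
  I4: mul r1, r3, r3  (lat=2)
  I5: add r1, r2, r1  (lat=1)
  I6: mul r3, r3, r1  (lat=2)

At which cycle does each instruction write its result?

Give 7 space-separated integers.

Answer: 3 4 5 7 9 10 12

Derivation:
I0 mul r1: issue@1 deps=(None,None) exec_start@1 write@3
I1 add r3: issue@2 deps=(None,None) exec_start@2 write@4
I2 mul r3: issue@3 deps=(0,None) exec_start@3 write@5
I3 add r3: issue@4 deps=(None,0) exec_start@4 write@7
I4 mul r1: issue@5 deps=(3,3) exec_start@7 write@9
I5 add r1: issue@6 deps=(None,4) exec_start@9 write@10
I6 mul r3: issue@7 deps=(3,5) exec_start@10 write@12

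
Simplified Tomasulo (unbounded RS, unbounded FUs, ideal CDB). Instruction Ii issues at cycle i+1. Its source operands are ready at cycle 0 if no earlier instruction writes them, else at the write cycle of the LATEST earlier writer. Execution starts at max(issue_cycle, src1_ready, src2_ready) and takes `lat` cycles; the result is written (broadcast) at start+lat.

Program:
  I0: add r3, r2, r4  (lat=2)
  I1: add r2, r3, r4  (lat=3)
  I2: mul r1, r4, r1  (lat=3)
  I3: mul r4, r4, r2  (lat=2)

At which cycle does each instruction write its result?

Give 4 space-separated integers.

I0 add r3: issue@1 deps=(None,None) exec_start@1 write@3
I1 add r2: issue@2 deps=(0,None) exec_start@3 write@6
I2 mul r1: issue@3 deps=(None,None) exec_start@3 write@6
I3 mul r4: issue@4 deps=(None,1) exec_start@6 write@8

Answer: 3 6 6 8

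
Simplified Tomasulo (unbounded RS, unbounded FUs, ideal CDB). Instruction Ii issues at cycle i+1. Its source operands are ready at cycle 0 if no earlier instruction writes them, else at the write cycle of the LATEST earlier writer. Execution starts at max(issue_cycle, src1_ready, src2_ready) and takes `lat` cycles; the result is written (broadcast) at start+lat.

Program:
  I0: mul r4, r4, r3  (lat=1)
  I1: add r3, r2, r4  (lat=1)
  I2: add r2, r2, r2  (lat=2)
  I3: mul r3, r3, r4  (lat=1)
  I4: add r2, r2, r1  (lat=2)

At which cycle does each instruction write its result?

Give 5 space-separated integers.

I0 mul r4: issue@1 deps=(None,None) exec_start@1 write@2
I1 add r3: issue@2 deps=(None,0) exec_start@2 write@3
I2 add r2: issue@3 deps=(None,None) exec_start@3 write@5
I3 mul r3: issue@4 deps=(1,0) exec_start@4 write@5
I4 add r2: issue@5 deps=(2,None) exec_start@5 write@7

Answer: 2 3 5 5 7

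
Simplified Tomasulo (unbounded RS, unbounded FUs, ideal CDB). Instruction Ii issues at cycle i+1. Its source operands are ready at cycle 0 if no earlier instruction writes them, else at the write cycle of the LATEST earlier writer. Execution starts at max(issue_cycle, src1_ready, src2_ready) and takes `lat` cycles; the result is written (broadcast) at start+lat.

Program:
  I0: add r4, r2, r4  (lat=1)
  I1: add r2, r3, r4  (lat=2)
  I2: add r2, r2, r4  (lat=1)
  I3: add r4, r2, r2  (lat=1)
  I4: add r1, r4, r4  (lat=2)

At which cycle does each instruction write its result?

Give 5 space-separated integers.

I0 add r4: issue@1 deps=(None,None) exec_start@1 write@2
I1 add r2: issue@2 deps=(None,0) exec_start@2 write@4
I2 add r2: issue@3 deps=(1,0) exec_start@4 write@5
I3 add r4: issue@4 deps=(2,2) exec_start@5 write@6
I4 add r1: issue@5 deps=(3,3) exec_start@6 write@8

Answer: 2 4 5 6 8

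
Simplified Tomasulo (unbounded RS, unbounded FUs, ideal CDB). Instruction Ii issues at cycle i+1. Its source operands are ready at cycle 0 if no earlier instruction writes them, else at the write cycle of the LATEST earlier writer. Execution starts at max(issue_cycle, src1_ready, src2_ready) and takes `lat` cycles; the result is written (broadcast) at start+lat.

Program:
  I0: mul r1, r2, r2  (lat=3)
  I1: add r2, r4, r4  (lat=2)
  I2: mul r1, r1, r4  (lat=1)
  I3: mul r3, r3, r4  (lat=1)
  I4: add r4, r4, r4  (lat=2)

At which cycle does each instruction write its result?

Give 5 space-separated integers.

Answer: 4 4 5 5 7

Derivation:
I0 mul r1: issue@1 deps=(None,None) exec_start@1 write@4
I1 add r2: issue@2 deps=(None,None) exec_start@2 write@4
I2 mul r1: issue@3 deps=(0,None) exec_start@4 write@5
I3 mul r3: issue@4 deps=(None,None) exec_start@4 write@5
I4 add r4: issue@5 deps=(None,None) exec_start@5 write@7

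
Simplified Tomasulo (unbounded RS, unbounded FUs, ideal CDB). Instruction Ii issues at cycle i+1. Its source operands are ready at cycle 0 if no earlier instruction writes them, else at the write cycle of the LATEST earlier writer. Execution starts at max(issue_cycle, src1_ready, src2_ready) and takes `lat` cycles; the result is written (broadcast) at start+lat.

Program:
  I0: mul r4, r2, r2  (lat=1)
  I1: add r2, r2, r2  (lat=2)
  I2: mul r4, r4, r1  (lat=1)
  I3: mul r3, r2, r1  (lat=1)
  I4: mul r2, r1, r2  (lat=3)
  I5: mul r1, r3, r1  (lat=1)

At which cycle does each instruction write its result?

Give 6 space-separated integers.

Answer: 2 4 4 5 8 7

Derivation:
I0 mul r4: issue@1 deps=(None,None) exec_start@1 write@2
I1 add r2: issue@2 deps=(None,None) exec_start@2 write@4
I2 mul r4: issue@3 deps=(0,None) exec_start@3 write@4
I3 mul r3: issue@4 deps=(1,None) exec_start@4 write@5
I4 mul r2: issue@5 deps=(None,1) exec_start@5 write@8
I5 mul r1: issue@6 deps=(3,None) exec_start@6 write@7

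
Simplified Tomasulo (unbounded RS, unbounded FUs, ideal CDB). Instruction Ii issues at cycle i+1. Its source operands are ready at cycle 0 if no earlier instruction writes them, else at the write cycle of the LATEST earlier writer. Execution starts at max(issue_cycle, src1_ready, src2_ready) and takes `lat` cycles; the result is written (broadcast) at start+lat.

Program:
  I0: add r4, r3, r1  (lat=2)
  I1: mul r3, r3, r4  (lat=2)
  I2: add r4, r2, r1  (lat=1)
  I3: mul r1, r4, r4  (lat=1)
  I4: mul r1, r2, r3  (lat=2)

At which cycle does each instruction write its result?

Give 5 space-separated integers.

I0 add r4: issue@1 deps=(None,None) exec_start@1 write@3
I1 mul r3: issue@2 deps=(None,0) exec_start@3 write@5
I2 add r4: issue@3 deps=(None,None) exec_start@3 write@4
I3 mul r1: issue@4 deps=(2,2) exec_start@4 write@5
I4 mul r1: issue@5 deps=(None,1) exec_start@5 write@7

Answer: 3 5 4 5 7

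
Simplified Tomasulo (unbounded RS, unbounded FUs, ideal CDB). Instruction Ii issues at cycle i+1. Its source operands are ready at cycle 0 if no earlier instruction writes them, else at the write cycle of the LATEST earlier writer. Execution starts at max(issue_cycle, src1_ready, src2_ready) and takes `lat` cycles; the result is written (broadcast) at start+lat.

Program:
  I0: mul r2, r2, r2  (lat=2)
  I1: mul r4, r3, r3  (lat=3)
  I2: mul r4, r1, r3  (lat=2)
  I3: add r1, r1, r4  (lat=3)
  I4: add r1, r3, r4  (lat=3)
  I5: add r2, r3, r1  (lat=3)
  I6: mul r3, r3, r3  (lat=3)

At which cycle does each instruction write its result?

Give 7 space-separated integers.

Answer: 3 5 5 8 8 11 10

Derivation:
I0 mul r2: issue@1 deps=(None,None) exec_start@1 write@3
I1 mul r4: issue@2 deps=(None,None) exec_start@2 write@5
I2 mul r4: issue@3 deps=(None,None) exec_start@3 write@5
I3 add r1: issue@4 deps=(None,2) exec_start@5 write@8
I4 add r1: issue@5 deps=(None,2) exec_start@5 write@8
I5 add r2: issue@6 deps=(None,4) exec_start@8 write@11
I6 mul r3: issue@7 deps=(None,None) exec_start@7 write@10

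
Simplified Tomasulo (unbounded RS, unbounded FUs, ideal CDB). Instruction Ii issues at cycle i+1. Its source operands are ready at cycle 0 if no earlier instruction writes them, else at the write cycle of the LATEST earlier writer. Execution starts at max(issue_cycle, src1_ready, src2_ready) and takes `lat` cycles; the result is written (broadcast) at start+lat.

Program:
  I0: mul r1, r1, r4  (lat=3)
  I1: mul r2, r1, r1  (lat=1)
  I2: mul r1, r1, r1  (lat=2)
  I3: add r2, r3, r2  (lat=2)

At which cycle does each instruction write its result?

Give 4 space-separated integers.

I0 mul r1: issue@1 deps=(None,None) exec_start@1 write@4
I1 mul r2: issue@2 deps=(0,0) exec_start@4 write@5
I2 mul r1: issue@3 deps=(0,0) exec_start@4 write@6
I3 add r2: issue@4 deps=(None,1) exec_start@5 write@7

Answer: 4 5 6 7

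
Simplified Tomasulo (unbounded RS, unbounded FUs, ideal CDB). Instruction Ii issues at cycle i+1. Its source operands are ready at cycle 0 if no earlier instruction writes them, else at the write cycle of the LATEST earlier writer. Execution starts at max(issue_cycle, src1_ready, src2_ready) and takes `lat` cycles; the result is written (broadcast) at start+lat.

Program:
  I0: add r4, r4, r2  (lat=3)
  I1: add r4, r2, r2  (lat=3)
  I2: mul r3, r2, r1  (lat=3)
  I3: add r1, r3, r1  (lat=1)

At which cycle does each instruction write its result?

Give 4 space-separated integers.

I0 add r4: issue@1 deps=(None,None) exec_start@1 write@4
I1 add r4: issue@2 deps=(None,None) exec_start@2 write@5
I2 mul r3: issue@3 deps=(None,None) exec_start@3 write@6
I3 add r1: issue@4 deps=(2,None) exec_start@6 write@7

Answer: 4 5 6 7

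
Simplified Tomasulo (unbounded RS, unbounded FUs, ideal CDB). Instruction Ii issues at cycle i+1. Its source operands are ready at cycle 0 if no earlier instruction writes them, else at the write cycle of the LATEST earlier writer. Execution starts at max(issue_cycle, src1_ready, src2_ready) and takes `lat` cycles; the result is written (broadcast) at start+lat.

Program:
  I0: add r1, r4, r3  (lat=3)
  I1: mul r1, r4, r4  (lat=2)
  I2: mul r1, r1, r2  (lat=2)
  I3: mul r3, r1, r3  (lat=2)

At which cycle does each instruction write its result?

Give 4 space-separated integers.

Answer: 4 4 6 8

Derivation:
I0 add r1: issue@1 deps=(None,None) exec_start@1 write@4
I1 mul r1: issue@2 deps=(None,None) exec_start@2 write@4
I2 mul r1: issue@3 deps=(1,None) exec_start@4 write@6
I3 mul r3: issue@4 deps=(2,None) exec_start@6 write@8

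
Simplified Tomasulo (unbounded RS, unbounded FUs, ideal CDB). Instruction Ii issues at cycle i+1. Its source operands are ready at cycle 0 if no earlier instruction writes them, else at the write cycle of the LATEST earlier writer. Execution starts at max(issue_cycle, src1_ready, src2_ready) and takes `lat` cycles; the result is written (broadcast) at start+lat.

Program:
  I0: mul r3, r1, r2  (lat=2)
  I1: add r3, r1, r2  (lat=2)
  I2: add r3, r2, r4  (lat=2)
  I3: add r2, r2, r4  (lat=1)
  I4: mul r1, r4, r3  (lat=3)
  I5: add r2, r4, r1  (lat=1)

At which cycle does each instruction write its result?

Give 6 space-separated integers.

Answer: 3 4 5 5 8 9

Derivation:
I0 mul r3: issue@1 deps=(None,None) exec_start@1 write@3
I1 add r3: issue@2 deps=(None,None) exec_start@2 write@4
I2 add r3: issue@3 deps=(None,None) exec_start@3 write@5
I3 add r2: issue@4 deps=(None,None) exec_start@4 write@5
I4 mul r1: issue@5 deps=(None,2) exec_start@5 write@8
I5 add r2: issue@6 deps=(None,4) exec_start@8 write@9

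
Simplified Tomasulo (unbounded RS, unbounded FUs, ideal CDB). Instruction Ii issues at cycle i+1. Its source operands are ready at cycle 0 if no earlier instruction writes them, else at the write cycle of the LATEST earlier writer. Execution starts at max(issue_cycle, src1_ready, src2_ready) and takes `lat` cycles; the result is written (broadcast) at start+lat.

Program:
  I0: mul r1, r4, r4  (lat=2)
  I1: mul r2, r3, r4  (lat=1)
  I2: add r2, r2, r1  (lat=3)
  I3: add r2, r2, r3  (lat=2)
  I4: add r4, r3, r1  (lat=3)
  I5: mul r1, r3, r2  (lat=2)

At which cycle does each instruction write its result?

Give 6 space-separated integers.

Answer: 3 3 6 8 8 10

Derivation:
I0 mul r1: issue@1 deps=(None,None) exec_start@1 write@3
I1 mul r2: issue@2 deps=(None,None) exec_start@2 write@3
I2 add r2: issue@3 deps=(1,0) exec_start@3 write@6
I3 add r2: issue@4 deps=(2,None) exec_start@6 write@8
I4 add r4: issue@5 deps=(None,0) exec_start@5 write@8
I5 mul r1: issue@6 deps=(None,3) exec_start@8 write@10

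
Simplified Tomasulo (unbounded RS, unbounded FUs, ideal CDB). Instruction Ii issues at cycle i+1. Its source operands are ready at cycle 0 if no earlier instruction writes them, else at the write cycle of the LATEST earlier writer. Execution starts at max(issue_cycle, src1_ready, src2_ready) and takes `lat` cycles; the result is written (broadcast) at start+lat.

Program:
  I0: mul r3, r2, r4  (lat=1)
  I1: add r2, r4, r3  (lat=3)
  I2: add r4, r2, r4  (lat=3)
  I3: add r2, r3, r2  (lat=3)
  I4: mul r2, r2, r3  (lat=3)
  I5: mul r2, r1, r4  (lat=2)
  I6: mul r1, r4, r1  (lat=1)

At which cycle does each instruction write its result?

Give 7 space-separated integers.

Answer: 2 5 8 8 11 10 9

Derivation:
I0 mul r3: issue@1 deps=(None,None) exec_start@1 write@2
I1 add r2: issue@2 deps=(None,0) exec_start@2 write@5
I2 add r4: issue@3 deps=(1,None) exec_start@5 write@8
I3 add r2: issue@4 deps=(0,1) exec_start@5 write@8
I4 mul r2: issue@5 deps=(3,0) exec_start@8 write@11
I5 mul r2: issue@6 deps=(None,2) exec_start@8 write@10
I6 mul r1: issue@7 deps=(2,None) exec_start@8 write@9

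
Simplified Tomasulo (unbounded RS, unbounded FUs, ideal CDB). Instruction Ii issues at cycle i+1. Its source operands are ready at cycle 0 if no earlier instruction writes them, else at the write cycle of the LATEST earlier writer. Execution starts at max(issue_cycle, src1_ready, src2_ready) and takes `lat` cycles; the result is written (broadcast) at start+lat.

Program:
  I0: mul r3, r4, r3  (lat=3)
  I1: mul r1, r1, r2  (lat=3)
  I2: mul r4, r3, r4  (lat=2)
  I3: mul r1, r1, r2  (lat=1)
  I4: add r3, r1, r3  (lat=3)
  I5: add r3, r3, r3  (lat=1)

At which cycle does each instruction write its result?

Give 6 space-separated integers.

I0 mul r3: issue@1 deps=(None,None) exec_start@1 write@4
I1 mul r1: issue@2 deps=(None,None) exec_start@2 write@5
I2 mul r4: issue@3 deps=(0,None) exec_start@4 write@6
I3 mul r1: issue@4 deps=(1,None) exec_start@5 write@6
I4 add r3: issue@5 deps=(3,0) exec_start@6 write@9
I5 add r3: issue@6 deps=(4,4) exec_start@9 write@10

Answer: 4 5 6 6 9 10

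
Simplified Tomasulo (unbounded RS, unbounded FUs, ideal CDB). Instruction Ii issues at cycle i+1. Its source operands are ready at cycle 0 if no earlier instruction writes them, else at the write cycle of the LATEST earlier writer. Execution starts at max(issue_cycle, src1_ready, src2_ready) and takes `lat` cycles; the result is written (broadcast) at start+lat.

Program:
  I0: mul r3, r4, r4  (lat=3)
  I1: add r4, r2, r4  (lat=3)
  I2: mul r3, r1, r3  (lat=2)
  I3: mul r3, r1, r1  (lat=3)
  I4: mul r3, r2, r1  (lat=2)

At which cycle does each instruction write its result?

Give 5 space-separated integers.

Answer: 4 5 6 7 7

Derivation:
I0 mul r3: issue@1 deps=(None,None) exec_start@1 write@4
I1 add r4: issue@2 deps=(None,None) exec_start@2 write@5
I2 mul r3: issue@3 deps=(None,0) exec_start@4 write@6
I3 mul r3: issue@4 deps=(None,None) exec_start@4 write@7
I4 mul r3: issue@5 deps=(None,None) exec_start@5 write@7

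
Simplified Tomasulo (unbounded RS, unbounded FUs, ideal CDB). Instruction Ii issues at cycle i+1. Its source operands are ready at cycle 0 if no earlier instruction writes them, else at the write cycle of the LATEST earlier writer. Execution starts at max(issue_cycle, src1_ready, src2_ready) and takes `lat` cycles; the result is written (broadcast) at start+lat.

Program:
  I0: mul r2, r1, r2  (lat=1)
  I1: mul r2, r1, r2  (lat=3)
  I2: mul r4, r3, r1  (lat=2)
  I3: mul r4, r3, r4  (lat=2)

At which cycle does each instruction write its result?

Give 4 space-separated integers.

I0 mul r2: issue@1 deps=(None,None) exec_start@1 write@2
I1 mul r2: issue@2 deps=(None,0) exec_start@2 write@5
I2 mul r4: issue@3 deps=(None,None) exec_start@3 write@5
I3 mul r4: issue@4 deps=(None,2) exec_start@5 write@7

Answer: 2 5 5 7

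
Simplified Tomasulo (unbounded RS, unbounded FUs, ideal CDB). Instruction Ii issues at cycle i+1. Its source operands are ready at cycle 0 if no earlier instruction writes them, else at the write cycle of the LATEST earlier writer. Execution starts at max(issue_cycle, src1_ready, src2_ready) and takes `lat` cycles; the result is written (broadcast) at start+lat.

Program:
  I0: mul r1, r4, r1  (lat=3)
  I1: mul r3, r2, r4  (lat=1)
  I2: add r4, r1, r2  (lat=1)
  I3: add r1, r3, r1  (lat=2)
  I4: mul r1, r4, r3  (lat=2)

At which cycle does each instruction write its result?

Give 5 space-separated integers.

Answer: 4 3 5 6 7

Derivation:
I0 mul r1: issue@1 deps=(None,None) exec_start@1 write@4
I1 mul r3: issue@2 deps=(None,None) exec_start@2 write@3
I2 add r4: issue@3 deps=(0,None) exec_start@4 write@5
I3 add r1: issue@4 deps=(1,0) exec_start@4 write@6
I4 mul r1: issue@5 deps=(2,1) exec_start@5 write@7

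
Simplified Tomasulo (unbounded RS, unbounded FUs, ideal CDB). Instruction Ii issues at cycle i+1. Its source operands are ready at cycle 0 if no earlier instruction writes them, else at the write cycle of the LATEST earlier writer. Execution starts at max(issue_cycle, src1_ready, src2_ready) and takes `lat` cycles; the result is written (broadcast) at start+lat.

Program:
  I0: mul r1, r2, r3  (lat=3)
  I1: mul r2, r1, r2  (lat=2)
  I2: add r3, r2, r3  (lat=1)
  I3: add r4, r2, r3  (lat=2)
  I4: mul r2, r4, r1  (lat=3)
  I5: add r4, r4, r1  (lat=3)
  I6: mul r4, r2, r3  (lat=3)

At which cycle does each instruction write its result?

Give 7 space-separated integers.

Answer: 4 6 7 9 12 12 15

Derivation:
I0 mul r1: issue@1 deps=(None,None) exec_start@1 write@4
I1 mul r2: issue@2 deps=(0,None) exec_start@4 write@6
I2 add r3: issue@3 deps=(1,None) exec_start@6 write@7
I3 add r4: issue@4 deps=(1,2) exec_start@7 write@9
I4 mul r2: issue@5 deps=(3,0) exec_start@9 write@12
I5 add r4: issue@6 deps=(3,0) exec_start@9 write@12
I6 mul r4: issue@7 deps=(4,2) exec_start@12 write@15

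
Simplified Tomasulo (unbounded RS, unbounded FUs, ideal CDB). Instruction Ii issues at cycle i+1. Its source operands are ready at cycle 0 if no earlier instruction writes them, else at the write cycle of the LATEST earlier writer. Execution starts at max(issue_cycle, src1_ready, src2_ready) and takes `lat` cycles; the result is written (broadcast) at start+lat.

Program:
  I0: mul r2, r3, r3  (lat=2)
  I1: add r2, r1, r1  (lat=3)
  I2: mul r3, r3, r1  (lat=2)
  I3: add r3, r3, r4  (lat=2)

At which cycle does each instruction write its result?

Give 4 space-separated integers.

Answer: 3 5 5 7

Derivation:
I0 mul r2: issue@1 deps=(None,None) exec_start@1 write@3
I1 add r2: issue@2 deps=(None,None) exec_start@2 write@5
I2 mul r3: issue@3 deps=(None,None) exec_start@3 write@5
I3 add r3: issue@4 deps=(2,None) exec_start@5 write@7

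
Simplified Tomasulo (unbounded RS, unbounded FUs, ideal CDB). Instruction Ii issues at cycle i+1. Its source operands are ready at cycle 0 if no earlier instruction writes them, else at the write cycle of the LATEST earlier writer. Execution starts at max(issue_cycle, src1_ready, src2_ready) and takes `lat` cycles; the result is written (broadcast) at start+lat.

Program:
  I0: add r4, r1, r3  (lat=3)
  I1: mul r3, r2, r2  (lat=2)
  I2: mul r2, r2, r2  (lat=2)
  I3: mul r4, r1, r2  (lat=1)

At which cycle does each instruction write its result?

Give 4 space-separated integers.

I0 add r4: issue@1 deps=(None,None) exec_start@1 write@4
I1 mul r3: issue@2 deps=(None,None) exec_start@2 write@4
I2 mul r2: issue@3 deps=(None,None) exec_start@3 write@5
I3 mul r4: issue@4 deps=(None,2) exec_start@5 write@6

Answer: 4 4 5 6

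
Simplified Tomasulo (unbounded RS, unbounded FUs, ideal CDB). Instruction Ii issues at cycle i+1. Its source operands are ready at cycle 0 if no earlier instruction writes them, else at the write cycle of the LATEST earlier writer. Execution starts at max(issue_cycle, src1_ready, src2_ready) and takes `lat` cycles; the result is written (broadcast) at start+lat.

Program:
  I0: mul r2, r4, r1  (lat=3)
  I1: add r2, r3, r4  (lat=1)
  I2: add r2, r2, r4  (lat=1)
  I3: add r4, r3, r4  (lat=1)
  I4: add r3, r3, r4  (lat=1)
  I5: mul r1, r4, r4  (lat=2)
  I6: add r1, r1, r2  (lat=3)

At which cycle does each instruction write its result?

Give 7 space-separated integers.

I0 mul r2: issue@1 deps=(None,None) exec_start@1 write@4
I1 add r2: issue@2 deps=(None,None) exec_start@2 write@3
I2 add r2: issue@3 deps=(1,None) exec_start@3 write@4
I3 add r4: issue@4 deps=(None,None) exec_start@4 write@5
I4 add r3: issue@5 deps=(None,3) exec_start@5 write@6
I5 mul r1: issue@6 deps=(3,3) exec_start@6 write@8
I6 add r1: issue@7 deps=(5,2) exec_start@8 write@11

Answer: 4 3 4 5 6 8 11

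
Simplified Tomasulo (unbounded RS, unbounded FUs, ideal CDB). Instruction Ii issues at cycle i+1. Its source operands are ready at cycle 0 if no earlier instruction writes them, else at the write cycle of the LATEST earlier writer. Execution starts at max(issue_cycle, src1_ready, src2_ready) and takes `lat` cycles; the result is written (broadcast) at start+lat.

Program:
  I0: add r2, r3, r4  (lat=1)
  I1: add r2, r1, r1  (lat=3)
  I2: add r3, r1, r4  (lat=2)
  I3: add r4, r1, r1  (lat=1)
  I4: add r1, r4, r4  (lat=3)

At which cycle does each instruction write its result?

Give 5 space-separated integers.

Answer: 2 5 5 5 8

Derivation:
I0 add r2: issue@1 deps=(None,None) exec_start@1 write@2
I1 add r2: issue@2 deps=(None,None) exec_start@2 write@5
I2 add r3: issue@3 deps=(None,None) exec_start@3 write@5
I3 add r4: issue@4 deps=(None,None) exec_start@4 write@5
I4 add r1: issue@5 deps=(3,3) exec_start@5 write@8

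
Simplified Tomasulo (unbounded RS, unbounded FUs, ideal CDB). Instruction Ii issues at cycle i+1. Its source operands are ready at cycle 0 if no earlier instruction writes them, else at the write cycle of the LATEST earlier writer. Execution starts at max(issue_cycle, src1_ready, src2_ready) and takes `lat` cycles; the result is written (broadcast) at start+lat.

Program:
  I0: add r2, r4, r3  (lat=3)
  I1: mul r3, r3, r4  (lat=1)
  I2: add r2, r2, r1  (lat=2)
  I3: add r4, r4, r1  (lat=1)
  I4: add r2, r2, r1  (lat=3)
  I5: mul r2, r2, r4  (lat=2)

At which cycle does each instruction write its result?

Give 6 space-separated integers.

I0 add r2: issue@1 deps=(None,None) exec_start@1 write@4
I1 mul r3: issue@2 deps=(None,None) exec_start@2 write@3
I2 add r2: issue@3 deps=(0,None) exec_start@4 write@6
I3 add r4: issue@4 deps=(None,None) exec_start@4 write@5
I4 add r2: issue@5 deps=(2,None) exec_start@6 write@9
I5 mul r2: issue@6 deps=(4,3) exec_start@9 write@11

Answer: 4 3 6 5 9 11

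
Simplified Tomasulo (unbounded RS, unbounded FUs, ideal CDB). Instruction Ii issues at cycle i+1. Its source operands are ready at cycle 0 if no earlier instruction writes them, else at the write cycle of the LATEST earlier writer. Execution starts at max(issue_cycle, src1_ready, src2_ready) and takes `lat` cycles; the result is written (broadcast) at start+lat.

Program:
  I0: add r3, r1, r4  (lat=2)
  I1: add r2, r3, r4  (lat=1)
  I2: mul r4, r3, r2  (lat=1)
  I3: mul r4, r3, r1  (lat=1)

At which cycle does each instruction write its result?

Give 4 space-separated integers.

I0 add r3: issue@1 deps=(None,None) exec_start@1 write@3
I1 add r2: issue@2 deps=(0,None) exec_start@3 write@4
I2 mul r4: issue@3 deps=(0,1) exec_start@4 write@5
I3 mul r4: issue@4 deps=(0,None) exec_start@4 write@5

Answer: 3 4 5 5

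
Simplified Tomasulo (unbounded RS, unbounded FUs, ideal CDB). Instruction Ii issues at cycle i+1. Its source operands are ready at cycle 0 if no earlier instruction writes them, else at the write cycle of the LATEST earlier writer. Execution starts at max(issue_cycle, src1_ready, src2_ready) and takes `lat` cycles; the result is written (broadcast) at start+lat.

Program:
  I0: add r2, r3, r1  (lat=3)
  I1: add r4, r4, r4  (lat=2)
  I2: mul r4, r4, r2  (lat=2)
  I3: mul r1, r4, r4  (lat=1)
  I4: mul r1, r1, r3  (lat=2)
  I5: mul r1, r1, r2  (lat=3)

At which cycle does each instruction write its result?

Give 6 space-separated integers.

I0 add r2: issue@1 deps=(None,None) exec_start@1 write@4
I1 add r4: issue@2 deps=(None,None) exec_start@2 write@4
I2 mul r4: issue@3 deps=(1,0) exec_start@4 write@6
I3 mul r1: issue@4 deps=(2,2) exec_start@6 write@7
I4 mul r1: issue@5 deps=(3,None) exec_start@7 write@9
I5 mul r1: issue@6 deps=(4,0) exec_start@9 write@12

Answer: 4 4 6 7 9 12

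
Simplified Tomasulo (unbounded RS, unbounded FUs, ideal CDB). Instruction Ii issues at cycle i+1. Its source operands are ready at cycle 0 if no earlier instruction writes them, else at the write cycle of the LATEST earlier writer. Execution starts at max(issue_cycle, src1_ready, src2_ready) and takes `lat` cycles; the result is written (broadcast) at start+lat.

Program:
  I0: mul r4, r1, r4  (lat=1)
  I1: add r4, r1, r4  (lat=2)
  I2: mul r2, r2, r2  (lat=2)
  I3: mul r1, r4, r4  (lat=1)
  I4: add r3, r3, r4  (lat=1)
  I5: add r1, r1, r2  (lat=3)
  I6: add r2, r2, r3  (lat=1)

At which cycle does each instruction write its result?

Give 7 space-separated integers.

Answer: 2 4 5 5 6 9 8

Derivation:
I0 mul r4: issue@1 deps=(None,None) exec_start@1 write@2
I1 add r4: issue@2 deps=(None,0) exec_start@2 write@4
I2 mul r2: issue@3 deps=(None,None) exec_start@3 write@5
I3 mul r1: issue@4 deps=(1,1) exec_start@4 write@5
I4 add r3: issue@5 deps=(None,1) exec_start@5 write@6
I5 add r1: issue@6 deps=(3,2) exec_start@6 write@9
I6 add r2: issue@7 deps=(2,4) exec_start@7 write@8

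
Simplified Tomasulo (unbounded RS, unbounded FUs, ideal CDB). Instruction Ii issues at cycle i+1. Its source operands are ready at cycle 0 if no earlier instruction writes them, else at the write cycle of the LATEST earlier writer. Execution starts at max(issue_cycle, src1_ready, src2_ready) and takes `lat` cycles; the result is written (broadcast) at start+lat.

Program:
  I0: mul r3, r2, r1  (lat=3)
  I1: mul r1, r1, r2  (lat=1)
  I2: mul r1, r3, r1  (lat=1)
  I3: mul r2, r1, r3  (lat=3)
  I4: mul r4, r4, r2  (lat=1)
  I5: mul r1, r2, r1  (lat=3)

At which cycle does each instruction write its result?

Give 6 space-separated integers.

Answer: 4 3 5 8 9 11

Derivation:
I0 mul r3: issue@1 deps=(None,None) exec_start@1 write@4
I1 mul r1: issue@2 deps=(None,None) exec_start@2 write@3
I2 mul r1: issue@3 deps=(0,1) exec_start@4 write@5
I3 mul r2: issue@4 deps=(2,0) exec_start@5 write@8
I4 mul r4: issue@5 deps=(None,3) exec_start@8 write@9
I5 mul r1: issue@6 deps=(3,2) exec_start@8 write@11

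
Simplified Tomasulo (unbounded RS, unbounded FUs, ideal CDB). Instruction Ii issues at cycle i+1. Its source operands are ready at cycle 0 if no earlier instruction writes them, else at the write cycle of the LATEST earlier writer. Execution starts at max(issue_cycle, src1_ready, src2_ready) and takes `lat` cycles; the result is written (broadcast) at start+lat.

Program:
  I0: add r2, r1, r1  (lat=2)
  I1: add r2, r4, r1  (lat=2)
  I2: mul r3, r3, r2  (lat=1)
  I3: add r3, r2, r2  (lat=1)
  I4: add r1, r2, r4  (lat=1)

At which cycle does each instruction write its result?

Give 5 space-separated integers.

Answer: 3 4 5 5 6

Derivation:
I0 add r2: issue@1 deps=(None,None) exec_start@1 write@3
I1 add r2: issue@2 deps=(None,None) exec_start@2 write@4
I2 mul r3: issue@3 deps=(None,1) exec_start@4 write@5
I3 add r3: issue@4 deps=(1,1) exec_start@4 write@5
I4 add r1: issue@5 deps=(1,None) exec_start@5 write@6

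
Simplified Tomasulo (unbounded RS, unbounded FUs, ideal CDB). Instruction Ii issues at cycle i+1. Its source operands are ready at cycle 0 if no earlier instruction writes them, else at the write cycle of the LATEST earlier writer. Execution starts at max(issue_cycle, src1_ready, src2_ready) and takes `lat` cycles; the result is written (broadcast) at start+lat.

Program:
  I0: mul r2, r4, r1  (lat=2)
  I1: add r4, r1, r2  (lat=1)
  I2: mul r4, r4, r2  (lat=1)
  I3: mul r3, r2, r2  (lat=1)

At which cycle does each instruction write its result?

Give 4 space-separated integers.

Answer: 3 4 5 5

Derivation:
I0 mul r2: issue@1 deps=(None,None) exec_start@1 write@3
I1 add r4: issue@2 deps=(None,0) exec_start@3 write@4
I2 mul r4: issue@3 deps=(1,0) exec_start@4 write@5
I3 mul r3: issue@4 deps=(0,0) exec_start@4 write@5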